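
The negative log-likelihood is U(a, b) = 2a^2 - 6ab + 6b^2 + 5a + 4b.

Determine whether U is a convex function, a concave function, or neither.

U is quadratic, so its Hessian is the constant matrix H = [[4, -6], [-6, 12]].
det(H) = 12, tr(H) = 16.
det(H) > 0 and tr(H) > 0, so H is positive definite everywhere: convex.

convex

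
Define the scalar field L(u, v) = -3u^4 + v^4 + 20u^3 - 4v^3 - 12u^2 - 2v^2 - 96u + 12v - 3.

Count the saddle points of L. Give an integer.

L separates as a function of u plus a function of v, so ∇L=0 decouples.
∂L/∂u = -12(u - 4)(u - 2)(u + 1) = 0 at u ∈ {-1, 2, 4}; ∂L/∂v = 4(v - 3)(v - 1)(v + 1) = 0 at v ∈ {-1, 1, 3}.
The Hessian is diagonal: diag(L_uu, L_vv). Second derivatives: L_uu(-1)=-180, L_uu(2)=72, L_uu(4)=-120; L_vv(-1)=32, L_vv(1)=-16, L_vv(3)=32.
Saddle points occur where the two diagonal entries have opposite signs: (-1, -1), (-1, 3), (2, 1), (4, -1), (4, 3). Count: 5.

5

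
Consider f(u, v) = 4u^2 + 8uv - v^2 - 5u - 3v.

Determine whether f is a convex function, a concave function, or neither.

f is quadratic, so its Hessian is the constant matrix H = [[8, 8], [8, -2]].
det(H) = -80, tr(H) = 6.
det(H) < 0, so H is indefinite: neither convex nor concave.

neither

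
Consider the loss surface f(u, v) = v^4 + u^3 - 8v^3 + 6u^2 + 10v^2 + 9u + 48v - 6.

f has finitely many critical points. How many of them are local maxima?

1

f separates as a function of u plus a function of v, so ∇f=0 decouples.
∂f/∂u = 3(u + 1)(u + 3) = 0 at u ∈ {-3, -1}; ∂f/∂v = 4(v - 4)(v - 3)(v + 1) = 0 at v ∈ {-1, 3, 4}.
The Hessian is diagonal: diag(f_uu, f_vv). Second derivatives: f_uu(-3)=-6, f_uu(-1)=6; f_vv(-1)=80, f_vv(3)=-16, f_vv(4)=20.
Local maxima occur where both diagonal entries negative: (-3, 3). Count: 1.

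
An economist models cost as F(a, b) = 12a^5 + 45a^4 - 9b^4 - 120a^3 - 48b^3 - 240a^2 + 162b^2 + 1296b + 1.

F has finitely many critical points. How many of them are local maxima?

F separates as a function of a plus a function of b, so ∇F=0 decouples.
∂F/∂a = 60a(a - 2)(a + 1)(a + 4) = 0 at a ∈ {-4, -1, 0, 2}; ∂F/∂b = -36(b - 3)(b + 3)(b + 4) = 0 at b ∈ {-4, -3, 3}.
The Hessian is diagonal: diag(F_aa, F_bb). Second derivatives: F_aa(-4)=-4320, F_aa(-1)=540, F_aa(0)=-480, F_aa(2)=2160; F_bb(-4)=-252, F_bb(-3)=216, F_bb(3)=-1512.
Local maxima occur where both diagonal entries negative: (-4, -4), (-4, 3), (0, -4), (0, 3). Count: 4.

4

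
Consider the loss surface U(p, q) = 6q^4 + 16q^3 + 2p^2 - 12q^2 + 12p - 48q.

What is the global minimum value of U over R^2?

U(p,q) separates as A(p) + B(q), so its minimum is min A + min B.
A'(p) = 4p + 12 vanishes at p ∈ {-3}; B'(q) = 24(q - 1)(q + 1)(q + 2) vanishes at q ∈ {-2, -1, 1}.
Local minima of A (where A''>0): A(-3)=-18. Local minima of B: B(-2)=16, B(1)=-38.
So the global minimum of U is A(-3) + B(1) = -18 − 38 = -56, attained at (-3, 1).

-56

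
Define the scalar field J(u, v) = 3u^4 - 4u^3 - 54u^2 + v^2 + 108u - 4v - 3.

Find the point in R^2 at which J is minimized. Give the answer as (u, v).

(-3, 2)

J(u,v) separates as P(u) + Q(v) − 3, so its minimum is min P + min Q − 3.
P'(u) = 12(u - 3)(u - 1)(u + 3) vanishes at u ∈ {-3, 1, 3}; Q'(v) = 2v - 4 vanishes at v ∈ {2}.
Local minima of P (where P''>0): P(-3)=-459, P(3)=-27. Local minima of Q: Q(2)=-4.
So the global minimum of J is P(-3) + Q(2) − 3 = -459 − 4 − 3 = -466, attained at (-3, 2).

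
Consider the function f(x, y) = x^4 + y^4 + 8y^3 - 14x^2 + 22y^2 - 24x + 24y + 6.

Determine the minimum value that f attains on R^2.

f(x,y) separates as P(x) + Q(y) + 6, so its minimum is min P + min Q + 6.
P'(x) = 4(x - 3)(x + 1)(x + 2) vanishes at x ∈ {-2, -1, 3}; Q'(y) = 4(y + 1)(y + 2)(y + 3) vanishes at y ∈ {-3, -2, -1}.
Local minima of P (where P''>0): P(-2)=8, P(3)=-117. Local minima of Q: Q(-3)=-9, Q(-1)=-9.
So the global minimum of f is P(3) + Q(-3) + 6 = -117 − 9 + 6 = -120, attained at (3, -3).

-120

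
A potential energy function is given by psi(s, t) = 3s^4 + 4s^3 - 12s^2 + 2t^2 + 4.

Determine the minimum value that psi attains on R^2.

psi(s,t) separates as P(s) + Q(t) + 4, so its minimum is min P + min Q + 4.
P'(s) = 12s(s - 1)(s + 2) vanishes at s ∈ {-2, 0, 1}; Q'(t) = 4t vanishes at t ∈ {0}.
Local minima of P (where P''>0): P(-2)=-32, P(1)=-5. Local minima of Q: Q(0)=0.
So the global minimum of psi is P(-2) + Q(0) + 4 = -32 + 0 + 4 = -28, attained at (-2, 0).

-28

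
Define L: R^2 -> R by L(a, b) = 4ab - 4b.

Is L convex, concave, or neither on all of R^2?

L is quadratic, so its Hessian is the constant matrix H = [[0, 4], [4, 0]].
det(H) = -16, tr(H) = 0.
det(H) < 0, so H is indefinite: neither convex nor concave.

neither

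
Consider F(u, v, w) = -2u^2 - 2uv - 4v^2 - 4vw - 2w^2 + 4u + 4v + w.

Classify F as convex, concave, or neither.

concave

F is quadratic, so its Hessian is the constant matrix H = [[-4, -2, 0], [-2, -8, -4], [0, -4, -4]].
Leading principal minors: -4, 28, -48.
Signs alternate −, +, − ⇒ H ≺ 0 ⇒ concave.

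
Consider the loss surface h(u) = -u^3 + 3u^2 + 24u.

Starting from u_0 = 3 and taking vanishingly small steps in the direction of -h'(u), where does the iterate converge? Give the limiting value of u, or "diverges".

h'(u) = -3(u - 4)(u + 2), so h'(3) = 15.
Gradient descent moves in the -h' direction, i.e. u is decreasing.
The nearest critical point in that direction is u = -2, where h'' = 18 > 0 (a local minimum). The iterate converges there.

-2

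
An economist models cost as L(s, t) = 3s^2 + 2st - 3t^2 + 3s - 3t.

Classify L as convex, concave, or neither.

neither

L is quadratic, so its Hessian is the constant matrix H = [[6, 2], [2, -6]].
det(H) = -40, tr(H) = 0.
det(H) < 0, so H is indefinite: neither convex nor concave.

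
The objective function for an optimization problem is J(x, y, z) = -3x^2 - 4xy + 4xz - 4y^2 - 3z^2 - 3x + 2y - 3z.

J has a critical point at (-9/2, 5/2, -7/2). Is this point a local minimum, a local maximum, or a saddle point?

The Hessian is constant: H = [[-6, -4, 4], [-4, -8, 0], [4, 0, -6]].
Leading principal minors: Δ₁ = -6, Δ₂ = 32, Δ₃ = -64.
The minors alternate sign starting negative (−, +, −), so H is negative definite: a local maximum.

local maximum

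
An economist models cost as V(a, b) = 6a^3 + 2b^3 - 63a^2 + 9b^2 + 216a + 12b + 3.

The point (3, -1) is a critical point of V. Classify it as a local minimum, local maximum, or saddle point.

saddle point

The mixed partial ∂²V/∂a∂b is 0, so the Hessian at any point is diag(V_aa, V_bb) = diag(18(2a - 7), 6(2b + 3)).
At (3, -1): H = diag(-18, 6).
The eigenvalues have opposite signs, so H is indefinite: a saddle point.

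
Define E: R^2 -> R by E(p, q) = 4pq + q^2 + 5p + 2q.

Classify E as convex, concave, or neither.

neither

E is quadratic, so its Hessian is the constant matrix H = [[0, 4], [4, 2]].
det(H) = -16, tr(H) = 2.
det(H) < 0, so H is indefinite: neither convex nor concave.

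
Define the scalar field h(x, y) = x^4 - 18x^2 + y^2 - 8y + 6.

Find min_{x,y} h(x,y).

-91

h(x,y) separates as P(x) + Q(y) + 6, so its minimum is min P + min Q + 6.
P'(x) = 4x(x - 3)(x + 3) vanishes at x ∈ {-3, 0, 3}; Q'(y) = 2y - 8 vanishes at y ∈ {4}.
Local minima of P (where P''>0): P(-3)=-81, P(3)=-81. Local minima of Q: Q(4)=-16.
So the global minimum of h is P(-3) + Q(4) + 6 = -81 − 16 + 6 = -91, attained at (-3, 4).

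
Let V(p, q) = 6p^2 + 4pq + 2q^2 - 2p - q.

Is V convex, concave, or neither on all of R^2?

convex

V is quadratic, so its Hessian is the constant matrix H = [[12, 4], [4, 4]].
det(H) = 32, tr(H) = 16.
det(H) > 0 and tr(H) > 0, so H is positive definite everywhere: convex.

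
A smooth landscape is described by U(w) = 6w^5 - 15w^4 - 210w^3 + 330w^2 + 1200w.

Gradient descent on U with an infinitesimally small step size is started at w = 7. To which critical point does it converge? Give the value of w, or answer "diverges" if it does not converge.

U'(w) = 30(w - 5)(w - 2)(w + 1)(w + 4), so U'(7) = 26400.
Gradient descent moves in the -U' direction, i.e. w is decreasing.
The nearest critical point in that direction is w = 5, where U'' = 4860 > 0 (a local minimum). The iterate converges there.

5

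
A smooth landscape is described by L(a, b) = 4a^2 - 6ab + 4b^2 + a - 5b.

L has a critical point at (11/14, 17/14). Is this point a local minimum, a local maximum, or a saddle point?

The Hessian of L is constant: H = [[8, -6], [-6, 8]].
det(H) = 8·8 − (-6)² = 28.
det(H) > 0 and tr(H) = 16 > 0, so H is positive definite and the point is a local minimum.

local minimum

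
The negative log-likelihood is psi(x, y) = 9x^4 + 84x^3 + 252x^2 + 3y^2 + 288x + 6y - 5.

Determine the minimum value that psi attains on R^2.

psi(x,y) separates as P(x) + Q(y) − 5, so its minimum is min P + min Q − 5.
P'(x) = 36(x + 1)(x + 2)(x + 4) vanishes at x ∈ {-4, -2, -1}; Q'(y) = 6y + 6 vanishes at y ∈ {-1}.
Local minima of P (where P''>0): P(-4)=-192, P(-1)=-111. Local minima of Q: Q(-1)=-3.
So the global minimum of psi is P(-4) + Q(-1) − 5 = -192 − 3 − 5 = -200, attained at (-4, -1).

-200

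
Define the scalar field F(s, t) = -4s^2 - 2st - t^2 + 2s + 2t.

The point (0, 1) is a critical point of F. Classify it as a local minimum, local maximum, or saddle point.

local maximum

The Hessian of F is constant: H = [[-8, -2], [-2, -2]].
det(H) = (-8)·(-2) − (-2)² = 12.
det(H) > 0 and tr(H) = -10 < 0, so H is negative definite and the point is a local maximum.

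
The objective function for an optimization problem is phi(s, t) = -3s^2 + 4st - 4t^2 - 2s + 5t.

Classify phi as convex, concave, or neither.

concave

phi is quadratic, so its Hessian is the constant matrix H = [[-6, 4], [4, -8]].
det(H) = 32, tr(H) = -14.
det(H) > 0 and tr(H) < 0, so H is negative definite everywhere: concave.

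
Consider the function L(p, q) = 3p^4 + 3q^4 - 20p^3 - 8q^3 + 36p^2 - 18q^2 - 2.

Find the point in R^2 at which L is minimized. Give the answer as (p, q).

(0, 3)

L(p,q) separates as A(p) + B(q) − 2, so its minimum is min A + min B − 2.
A'(p) = 12p(p - 3)(p - 2) vanishes at p ∈ {0, 2, 3}; B'(q) = 12q(q - 3)(q + 1) vanishes at q ∈ {-1, 0, 3}.
Local minima of A (where A''>0): A(0)=0, A(3)=27. Local minima of B: B(-1)=-7, B(3)=-135.
So the global minimum of L is A(0) + B(3) − 2 = 0 − 135 − 2 = -137, attained at (0, 3).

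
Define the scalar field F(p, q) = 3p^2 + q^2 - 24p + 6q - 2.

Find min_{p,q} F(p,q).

-59

F(p,q) separates as A(p) + B(q) − 2, so its minimum is min A + min B − 2.
A'(p) = 6p - 24 vanishes at p ∈ {4}; B'(q) = 2q + 6 vanishes at q ∈ {-3}.
Local minima of A (where A''>0): A(4)=-48. Local minima of B: B(-3)=-9.
So the global minimum of F is A(4) + B(-3) − 2 = -48 − 9 − 2 = -59, attained at (4, -3).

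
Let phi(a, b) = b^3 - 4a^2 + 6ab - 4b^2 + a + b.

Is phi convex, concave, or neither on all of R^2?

The term b^3 is cubic, so the Hessian is not constant.
∂²phi/∂b² = 6b - 8, which takes both signs as b varies (negative for sufficiently negative b). A diagonal entry of the Hessian changing sign means the Hessian is neither positive- nor negative-semidefinite on all of R^2.

neither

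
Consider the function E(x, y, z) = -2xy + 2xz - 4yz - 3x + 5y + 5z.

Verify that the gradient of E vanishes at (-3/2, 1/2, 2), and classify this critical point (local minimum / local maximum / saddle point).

∇E = (-2y + 2z - 3, -2x - 4z + 5, 2x - 4y + 5); substituting (-3/2, 1/2, 2) gives ∇E = (0, 0, 0), so (-3/2, 1/2, 2) is indeed a critical point.
The Hessian is constant: H = [[0, -2, 2], [-2, 0, -4], [2, -4, 0]].
Leading principal minors: Δ₁ = 0, Δ₂ = -4, Δ₃ = 32.
The minors fit neither the all-positive nor the alternating-sign pattern, so H is indefinite: a saddle point.

saddle point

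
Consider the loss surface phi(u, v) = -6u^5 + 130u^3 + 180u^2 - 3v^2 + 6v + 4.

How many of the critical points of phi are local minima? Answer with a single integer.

phi separates as a function of u plus a function of v, so ∇phi=0 decouples.
∂phi/∂u = -30u(u - 4)(u + 1)(u + 3) = 0 at u ∈ {-3, -1, 0, 4}; ∂phi/∂v = -6(v - 1) = 0 at v ∈ {1}.
The Hessian is diagonal: diag(phi_uu, phi_vv). Second derivatives: phi_uu(-3)=1260, phi_uu(-1)=-300, phi_uu(0)=360, phi_uu(4)=-4200; phi_vv(1)=-6.
Local minima occur where both diagonal entries positive: none. Count: 0.

0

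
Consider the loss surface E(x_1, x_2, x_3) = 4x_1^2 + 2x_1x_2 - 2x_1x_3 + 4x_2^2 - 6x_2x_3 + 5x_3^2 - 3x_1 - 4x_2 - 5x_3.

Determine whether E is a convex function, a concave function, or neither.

convex

E is quadratic, so its Hessian is the constant matrix H = [[8, 2, -2], [2, 8, -6], [-2, -6, 10]].
Leading principal minors: 8, 60, 328.
All positive ⇒ H ≻ 0 ⇒ convex.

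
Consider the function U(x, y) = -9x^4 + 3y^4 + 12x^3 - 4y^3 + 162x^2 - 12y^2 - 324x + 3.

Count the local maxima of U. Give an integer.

2

U separates as a function of x plus a function of y, so ∇U=0 decouples.
∂U/∂x = -36(x - 3)(x - 1)(x + 3) = 0 at x ∈ {-3, 1, 3}; ∂U/∂y = 12y(y - 2)(y + 1) = 0 at y ∈ {-1, 0, 2}.
The Hessian is diagonal: diag(U_xx, U_yy). Second derivatives: U_xx(-3)=-864, U_xx(1)=288, U_xx(3)=-432; U_yy(-1)=36, U_yy(0)=-24, U_yy(2)=72.
Local maxima occur where both diagonal entries negative: (-3, 0), (3, 0). Count: 2.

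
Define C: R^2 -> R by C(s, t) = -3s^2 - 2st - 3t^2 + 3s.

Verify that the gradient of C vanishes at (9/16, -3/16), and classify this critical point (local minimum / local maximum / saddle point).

∇C = (-6s - 2t + 3, -2s - 6t); substituting (9/16, -3/16) gives ∇C = (0, 0), so (9/16, -3/16) is indeed a critical point.
The Hessian of C is constant: H = [[-6, -2], [-2, -6]].
det(H) = (-6)·(-6) − (-2)² = 32.
det(H) > 0 and tr(H) = -12 < 0, so H is negative definite and the point is a local maximum.

local maximum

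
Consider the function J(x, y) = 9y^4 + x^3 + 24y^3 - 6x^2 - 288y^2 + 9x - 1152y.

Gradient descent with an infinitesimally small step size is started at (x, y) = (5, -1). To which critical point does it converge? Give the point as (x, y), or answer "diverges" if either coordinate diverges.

J is separable, so gradient descent decouples: x follows -∂J/∂x, y follows -∂J/∂y.
∂J/∂x = 3(x - 3)(x - 1); at x=5 this is 24, so x decreases.
∂J/∂y = 36(y - 4)(y + 2)(y + 4); at y=-1 this is -540, so y increases.
x converges to its nearest critical value 3 (a local min of the x-part); y converges to 4. The iterate converges to (3, 4).

(3, 4)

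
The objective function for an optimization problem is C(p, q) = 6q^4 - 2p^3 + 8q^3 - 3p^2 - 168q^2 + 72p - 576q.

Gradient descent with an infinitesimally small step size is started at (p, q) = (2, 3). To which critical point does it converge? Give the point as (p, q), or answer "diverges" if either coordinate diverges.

(-4, 4)

C is separable, so gradient descent decouples: p follows -∂C/∂p, q follows -∂C/∂q.
∂C/∂p = -6(p - 3)(p + 4); at p=2 this is 36, so p decreases.
∂C/∂q = 24(q - 4)(q + 2)(q + 3); at q=3 this is -720, so q increases.
p converges to its nearest critical value -4 (a local min of the p-part); q converges to 4. The iterate converges to (-4, 4).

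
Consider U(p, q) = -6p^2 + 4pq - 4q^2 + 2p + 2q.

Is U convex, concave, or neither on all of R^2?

U is quadratic, so its Hessian is the constant matrix H = [[-12, 4], [4, -8]].
det(H) = 80, tr(H) = -20.
det(H) > 0 and tr(H) < 0, so H is negative definite everywhere: concave.

concave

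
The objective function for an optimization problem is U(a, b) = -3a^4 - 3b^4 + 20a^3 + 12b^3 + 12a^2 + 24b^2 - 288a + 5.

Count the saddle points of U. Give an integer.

4

U separates as a function of a plus a function of b, so ∇U=0 decouples.
∂U/∂a = -12(a - 4)(a - 3)(a + 2) = 0 at a ∈ {-2, 3, 4}; ∂U/∂b = -12b(b - 4)(b + 1) = 0 at b ∈ {-1, 0, 4}.
The Hessian is diagonal: diag(U_aa, U_bb). Second derivatives: U_aa(-2)=-360, U_aa(3)=60, U_aa(4)=-72; U_bb(-1)=-60, U_bb(0)=48, U_bb(4)=-240.
Saddle points occur where the two diagonal entries have opposite signs: (-2, 0), (3, -1), (3, 4), (4, 0). Count: 4.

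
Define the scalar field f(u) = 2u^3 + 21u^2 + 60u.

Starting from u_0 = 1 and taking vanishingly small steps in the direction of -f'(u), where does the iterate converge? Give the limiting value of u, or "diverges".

-2

f'(u) = 6(u + 2)(u + 5), so f'(1) = 108.
Gradient descent moves in the -f' direction, i.e. u is decreasing.
The nearest critical point in that direction is u = -2, where f'' = 18 > 0 (a local minimum). The iterate converges there.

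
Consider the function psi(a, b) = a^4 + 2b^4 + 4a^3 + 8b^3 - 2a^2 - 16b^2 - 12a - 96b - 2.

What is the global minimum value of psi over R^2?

-171

psi(a,b) separates as P(a) + Q(b) − 2, so its minimum is min P + min Q − 2.
P'(a) = 4(a - 1)(a + 1)(a + 3) vanishes at a ∈ {-3, -1, 1}; Q'(b) = 8(b - 2)(b + 2)(b + 3) vanishes at b ∈ {-3, -2, 2}.
Local minima of P (where P''>0): P(-3)=-9, P(1)=-9. Local minima of Q: Q(-3)=90, Q(2)=-160.
So the global minimum of psi is P(-3) + Q(2) − 2 = -9 − 160 − 2 = -171, attained at (-3, 2).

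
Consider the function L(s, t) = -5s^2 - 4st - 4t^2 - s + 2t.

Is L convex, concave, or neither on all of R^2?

L is quadratic, so its Hessian is the constant matrix H = [[-10, -4], [-4, -8]].
det(H) = 64, tr(H) = -18.
det(H) > 0 and tr(H) < 0, so H is negative definite everywhere: concave.

concave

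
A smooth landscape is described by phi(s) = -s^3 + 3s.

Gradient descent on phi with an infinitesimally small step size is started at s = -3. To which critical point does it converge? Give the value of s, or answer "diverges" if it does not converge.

-1

phi'(s) = -3(s - 1)(s + 1), so phi'(-3) = -24.
Gradient descent moves in the -phi' direction, i.e. s is increasing.
The nearest critical point in that direction is s = -1, where phi'' = 6 > 0 (a local minimum). The iterate converges there.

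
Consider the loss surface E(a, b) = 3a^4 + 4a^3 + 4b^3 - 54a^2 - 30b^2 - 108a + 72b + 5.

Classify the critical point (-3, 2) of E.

The mixed partial ∂²E/∂a∂b is 0, so the Hessian at any point is diag(E_aa, E_bb) = diag(12(3a^2 + 2a - 9), 12(2b - 5)).
At (-3, 2): H = diag(144, -12).
The eigenvalues have opposite signs, so H is indefinite: a saddle point.

saddle point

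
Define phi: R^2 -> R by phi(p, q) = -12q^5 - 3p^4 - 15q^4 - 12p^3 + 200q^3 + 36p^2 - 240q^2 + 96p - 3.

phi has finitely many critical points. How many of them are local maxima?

4

phi separates as a function of p plus a function of q, so ∇phi=0 decouples.
∂phi/∂p = -12(p - 2)(p + 1)(p + 4) = 0 at p ∈ {-4, -1, 2}; ∂phi/∂q = -60q(q - 2)(q - 1)(q + 4) = 0 at q ∈ {-4, 0, 1, 2}.
The Hessian is diagonal: diag(phi_pp, phi_qq). Second derivatives: phi_pp(-4)=-216, phi_pp(-1)=108, phi_pp(2)=-216; phi_qq(-4)=7200, phi_qq(0)=-480, phi_qq(1)=300, phi_qq(2)=-720.
Local maxima occur where both diagonal entries negative: (-4, 0), (-4, 2), (2, 0), (2, 2). Count: 4.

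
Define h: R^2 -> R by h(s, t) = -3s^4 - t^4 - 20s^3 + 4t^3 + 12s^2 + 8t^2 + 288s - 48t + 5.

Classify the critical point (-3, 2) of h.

The mixed partial ∂²h/∂s∂t is 0, so the Hessian at any point is diag(h_ss, h_tt) = diag(12(-3s^2 - 10s + 2), 4(-3t^2 + 6t + 4)).
At (-3, 2): H = diag(60, 16).
Both eigenvalues are positive, so H is positive definite: a local minimum.

local minimum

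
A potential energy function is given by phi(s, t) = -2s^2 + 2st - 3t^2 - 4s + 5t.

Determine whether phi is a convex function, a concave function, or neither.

phi is quadratic, so its Hessian is the constant matrix H = [[-4, 2], [2, -6]].
det(H) = 20, tr(H) = -10.
det(H) > 0 and tr(H) < 0, so H is negative definite everywhere: concave.

concave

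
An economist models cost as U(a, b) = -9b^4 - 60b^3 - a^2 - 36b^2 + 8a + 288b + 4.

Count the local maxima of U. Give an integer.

U separates as a function of a plus a function of b, so ∇U=0 decouples.
∂U/∂a = -2(a - 4) = 0 at a ∈ {4}; ∂U/∂b = -36(b - 1)(b + 2)(b + 4) = 0 at b ∈ {-4, -2, 1}.
The Hessian is diagonal: diag(U_aa, U_bb). Second derivatives: U_aa(4)=-2; U_bb(-4)=-360, U_bb(-2)=216, U_bb(1)=-540.
Local maxima occur where both diagonal entries negative: (4, -4), (4, 1). Count: 2.

2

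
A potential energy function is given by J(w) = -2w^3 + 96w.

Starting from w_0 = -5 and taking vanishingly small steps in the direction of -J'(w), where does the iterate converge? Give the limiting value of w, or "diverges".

J'(w) = -6(w - 4)(w + 4), so J'(-5) = -54.
Gradient descent moves in the -J' direction, i.e. w is increasing.
The nearest critical point in that direction is w = -4, where J'' = 48 > 0 (a local minimum). The iterate converges there.

-4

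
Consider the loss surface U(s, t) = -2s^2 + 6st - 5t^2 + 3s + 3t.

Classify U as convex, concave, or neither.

U is quadratic, so its Hessian is the constant matrix H = [[-4, 6], [6, -10]].
det(H) = 4, tr(H) = -14.
det(H) > 0 and tr(H) < 0, so H is negative definite everywhere: concave.

concave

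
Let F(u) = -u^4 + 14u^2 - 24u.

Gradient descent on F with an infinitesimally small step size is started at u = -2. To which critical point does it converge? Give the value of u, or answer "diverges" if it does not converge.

1

F'(u) = -4(u - 2)(u - 1)(u + 3), so F'(-2) = -48.
Gradient descent moves in the -F' direction, i.e. u is increasing.
The nearest critical point in that direction is u = 1, where F'' = 16 > 0 (a local minimum). The iterate converges there.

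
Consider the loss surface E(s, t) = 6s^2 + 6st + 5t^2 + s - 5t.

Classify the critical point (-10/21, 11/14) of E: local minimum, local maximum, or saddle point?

The Hessian of E is constant: H = [[12, 6], [6, 10]].
det(H) = 12·10 − 6² = 84.
det(H) > 0 and tr(H) = 22 > 0, so H is positive definite and the point is a local minimum.

local minimum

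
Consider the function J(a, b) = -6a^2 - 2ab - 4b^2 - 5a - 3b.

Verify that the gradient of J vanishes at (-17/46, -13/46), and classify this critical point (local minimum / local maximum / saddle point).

∇J = (-12a - 2b - 5, -2a - 8b - 3); substituting (-17/46, -13/46) gives ∇J = (0, 0), so (-17/46, -13/46) is indeed a critical point.
The Hessian of J is constant: H = [[-12, -2], [-2, -8]].
det(H) = (-12)·(-8) − (-2)² = 92.
det(H) > 0 and tr(H) = -20 < 0, so H is negative definite and the point is a local maximum.

local maximum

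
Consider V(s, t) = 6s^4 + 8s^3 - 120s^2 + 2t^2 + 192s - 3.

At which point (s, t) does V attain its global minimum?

V(s,t) separates as P(s) + Q(t) − 3, so its minimum is min P + min Q − 3.
P'(s) = 24(s - 2)(s - 1)(s + 4) vanishes at s ∈ {-4, 1, 2}; Q'(t) = 4t vanishes at t ∈ {0}.
Local minima of P (where P''>0): P(-4)=-1664, P(2)=64. Local minima of Q: Q(0)=0.
So the global minimum of V is P(-4) + Q(0) − 3 = -1664 + 0 − 3 = -1667, attained at (-4, 0).

(-4, 0)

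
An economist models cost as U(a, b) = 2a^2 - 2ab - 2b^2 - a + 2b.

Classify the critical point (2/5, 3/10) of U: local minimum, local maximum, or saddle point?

saddle point

The Hessian of U is constant: H = [[4, -2], [-2, -4]].
det(H) = 4·(-4) − (-2)² = -20.
Since det(H) < 0, H is indefinite and the critical point is a saddle point.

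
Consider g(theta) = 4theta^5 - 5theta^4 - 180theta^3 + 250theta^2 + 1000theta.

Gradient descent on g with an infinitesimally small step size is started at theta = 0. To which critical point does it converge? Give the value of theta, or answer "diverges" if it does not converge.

-1

g'(theta) = 20(theta - 5)(theta - 2)(theta + 1)(theta + 5), so g'(0) = 1000.
Gradient descent moves in the -g' direction, i.e. theta is decreasing.
The nearest critical point in that direction is theta = -1, where g'' = 1440 > 0 (a local minimum). The iterate converges there.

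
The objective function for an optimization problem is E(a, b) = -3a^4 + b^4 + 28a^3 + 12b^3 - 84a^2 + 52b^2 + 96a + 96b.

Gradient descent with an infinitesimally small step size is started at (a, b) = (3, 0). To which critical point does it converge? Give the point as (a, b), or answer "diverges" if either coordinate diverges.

E is separable, so gradient descent decouples: a follows -∂E/∂a, b follows -∂E/∂b.
∂E/∂a = -12(a - 4)(a - 2)(a - 1); at a=3 this is 24, so a decreases.
∂E/∂b = 4(b + 2)(b + 3)(b + 4); at b=0 this is 96, so b decreases.
a converges to its nearest critical value 2 (a local min of the a-part); b converges to -2. The iterate converges to (2, -2).

(2, -2)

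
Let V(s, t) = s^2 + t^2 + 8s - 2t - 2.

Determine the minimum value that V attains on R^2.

-19

V(s,t) separates as P(s) + Q(t) − 2, so its minimum is min P + min Q − 2.
P'(s) = 2s + 8 vanishes at s ∈ {-4}; Q'(t) = 2(t - 1) vanishes at t ∈ {1}.
Local minima of P (where P''>0): P(-4)=-16. Local minima of Q: Q(1)=-1.
So the global minimum of V is P(-4) + Q(1) − 2 = -16 − 1 − 2 = -19, attained at (-4, 1).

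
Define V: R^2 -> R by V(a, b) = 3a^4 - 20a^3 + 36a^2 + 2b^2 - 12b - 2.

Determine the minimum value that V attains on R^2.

V(a,b) separates as P(a) + Q(b) − 2, so its minimum is min P + min Q − 2.
P'(a) = 12a(a - 3)(a - 2) vanishes at a ∈ {0, 2, 3}; Q'(b) = 4b - 12 vanishes at b ∈ {3}.
Local minima of P (where P''>0): P(0)=0, P(3)=27. Local minima of Q: Q(3)=-18.
So the global minimum of V is P(0) + Q(3) − 2 = 0 − 18 − 2 = -20, attained at (0, 3).

-20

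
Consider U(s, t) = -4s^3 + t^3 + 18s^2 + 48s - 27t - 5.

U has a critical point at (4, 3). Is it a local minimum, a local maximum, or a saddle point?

The mixed partial ∂²U/∂s∂t is 0, so the Hessian at any point is diag(U_ss, U_tt) = diag(12(-2s + 3), 6t).
At (4, 3): H = diag(-60, 18).
The eigenvalues have opposite signs, so H is indefinite: a saddle point.

saddle point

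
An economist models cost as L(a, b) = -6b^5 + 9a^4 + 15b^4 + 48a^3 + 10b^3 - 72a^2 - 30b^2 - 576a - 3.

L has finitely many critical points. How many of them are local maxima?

2

L separates as a function of a plus a function of b, so ∇L=0 decouples.
∂L/∂a = 36(a - 2)(a + 2)(a + 4) = 0 at a ∈ {-4, -2, 2}; ∂L/∂b = -30b(b - 2)(b - 1)(b + 1) = 0 at b ∈ {-1, 0, 1, 2}.
The Hessian is diagonal: diag(L_aa, L_bb). Second derivatives: L_aa(-4)=432, L_aa(-2)=-288, L_aa(2)=864; L_bb(-1)=180, L_bb(0)=-60, L_bb(1)=60, L_bb(2)=-180.
Local maxima occur where both diagonal entries negative: (-2, 0), (-2, 2). Count: 2.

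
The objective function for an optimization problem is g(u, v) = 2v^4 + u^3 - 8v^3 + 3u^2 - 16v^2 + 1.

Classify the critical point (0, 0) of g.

saddle point

The mixed partial ∂²g/∂u∂v is 0, so the Hessian at any point is diag(g_uu, g_vv) = diag(6(u + 1), 8(3v^2 - 6v - 4)).
At (0, 0): H = diag(6, -32).
The eigenvalues have opposite signs, so H is indefinite: a saddle point.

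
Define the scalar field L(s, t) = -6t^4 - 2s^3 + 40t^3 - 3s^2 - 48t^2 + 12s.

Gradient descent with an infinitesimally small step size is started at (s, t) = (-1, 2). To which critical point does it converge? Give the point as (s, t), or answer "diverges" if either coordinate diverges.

L is separable, so gradient descent decouples: s follows -∂L/∂s, t follows -∂L/∂t.
∂L/∂s = -6(s - 1)(s + 2); at s=-1 this is 12, so s decreases.
∂L/∂t = -24t(t - 4)(t - 1); at t=2 this is 96, so t decreases.
s converges to its nearest critical value -2 (a local min of the s-part); t converges to 1. The iterate converges to (-2, 1).

(-2, 1)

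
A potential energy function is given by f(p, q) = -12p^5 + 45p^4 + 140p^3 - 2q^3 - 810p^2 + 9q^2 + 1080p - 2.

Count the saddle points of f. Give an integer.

4

f separates as a function of p plus a function of q, so ∇f=0 decouples.
∂f/∂p = -60(p - 3)(p - 2)(p - 1)(p + 3) = 0 at p ∈ {-3, 1, 2, 3}; ∂f/∂q = -6q(q - 3) = 0 at q ∈ {0, 3}.
The Hessian is diagonal: diag(f_pp, f_qq). Second derivatives: f_pp(-3)=7200, f_pp(1)=-480, f_pp(2)=300, f_pp(3)=-720; f_qq(0)=18, f_qq(3)=-18.
Saddle points occur where the two diagonal entries have opposite signs: (-3, 3), (1, 0), (2, 3), (3, 0). Count: 4.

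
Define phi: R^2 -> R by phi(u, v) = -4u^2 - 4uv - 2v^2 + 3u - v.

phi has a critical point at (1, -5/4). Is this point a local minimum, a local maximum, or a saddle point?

local maximum

The Hessian of phi is constant: H = [[-8, -4], [-4, -4]].
det(H) = (-8)·(-4) − (-4)² = 16.
det(H) > 0 and tr(H) = -12 < 0, so H is negative definite and the point is a local maximum.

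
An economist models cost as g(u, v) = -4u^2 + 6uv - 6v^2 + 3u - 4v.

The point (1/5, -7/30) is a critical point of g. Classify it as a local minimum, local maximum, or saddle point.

local maximum

The Hessian of g is constant: H = [[-8, 6], [6, -12]].
det(H) = (-8)·(-12) − 6² = 60.
det(H) > 0 and tr(H) = -20 < 0, so H is negative definite and the point is a local maximum.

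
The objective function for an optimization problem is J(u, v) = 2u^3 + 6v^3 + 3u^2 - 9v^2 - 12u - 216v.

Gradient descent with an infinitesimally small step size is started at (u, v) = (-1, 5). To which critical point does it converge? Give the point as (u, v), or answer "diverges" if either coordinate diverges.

(1, 4)

J is separable, so gradient descent decouples: u follows -∂J/∂u, v follows -∂J/∂v.
∂J/∂u = 6(u - 1)(u + 2); at u=-1 this is -12, so u increases.
∂J/∂v = 18(v - 4)(v + 3); at v=5 this is 144, so v decreases.
u converges to its nearest critical value 1 (a local min of the u-part); v converges to 4. The iterate converges to (1, 4).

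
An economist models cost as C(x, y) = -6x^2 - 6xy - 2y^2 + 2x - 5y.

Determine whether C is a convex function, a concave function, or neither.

C is quadratic, so its Hessian is the constant matrix H = [[-12, -6], [-6, -4]].
det(H) = 12, tr(H) = -16.
det(H) > 0 and tr(H) < 0, so H is negative definite everywhere: concave.

concave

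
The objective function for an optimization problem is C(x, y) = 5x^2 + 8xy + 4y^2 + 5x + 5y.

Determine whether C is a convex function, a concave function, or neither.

convex

C is quadratic, so its Hessian is the constant matrix H = [[10, 8], [8, 8]].
det(H) = 16, tr(H) = 18.
det(H) > 0 and tr(H) > 0, so H is positive definite everywhere: convex.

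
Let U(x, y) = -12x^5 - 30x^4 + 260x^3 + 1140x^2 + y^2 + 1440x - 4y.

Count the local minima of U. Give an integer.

U separates as a function of x plus a function of y, so ∇U=0 decouples.
∂U/∂x = -60(x - 4)(x + 1)(x + 2)(x + 3) = 0 at x ∈ {-3, -2, -1, 4}; ∂U/∂y = 2(y - 2) = 0 at y ∈ {2}.
The Hessian is diagonal: diag(U_xx, U_yy). Second derivatives: U_xx(-3)=840, U_xx(-2)=-360, U_xx(-1)=600, U_xx(4)=-12600; U_yy(2)=2.
Local minima occur where both diagonal entries positive: (-3, 2), (-1, 2). Count: 2.

2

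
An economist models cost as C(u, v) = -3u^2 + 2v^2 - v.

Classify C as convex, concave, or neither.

neither

C is quadratic, so its Hessian is the constant matrix H = [[-6, 0], [0, 4]].
det(H) = -24, tr(H) = -2.
det(H) < 0, so H is indefinite: neither convex nor concave.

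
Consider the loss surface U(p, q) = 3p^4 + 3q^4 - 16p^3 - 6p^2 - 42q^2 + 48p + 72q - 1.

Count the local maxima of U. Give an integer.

U separates as a function of p plus a function of q, so ∇U=0 decouples.
∂U/∂p = 12(p - 4)(p - 1)(p + 1) = 0 at p ∈ {-1, 1, 4}; ∂U/∂q = 12(q - 2)(q - 1)(q + 3) = 0 at q ∈ {-3, 1, 2}.
The Hessian is diagonal: diag(U_pp, U_qq). Second derivatives: U_pp(-1)=120, U_pp(1)=-72, U_pp(4)=180; U_qq(-3)=240, U_qq(1)=-48, U_qq(2)=60.
Local maxima occur where both diagonal entries negative: (1, 1). Count: 1.

1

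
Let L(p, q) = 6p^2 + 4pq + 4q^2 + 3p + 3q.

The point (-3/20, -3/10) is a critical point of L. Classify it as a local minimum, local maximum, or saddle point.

local minimum

The Hessian of L is constant: H = [[12, 4], [4, 8]].
det(H) = 12·8 − 4² = 80.
det(H) > 0 and tr(H) = 20 > 0, so H is positive definite and the point is a local minimum.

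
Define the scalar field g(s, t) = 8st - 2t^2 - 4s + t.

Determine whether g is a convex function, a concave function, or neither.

neither

g is quadratic, so its Hessian is the constant matrix H = [[0, 8], [8, -4]].
det(H) = -64, tr(H) = -4.
det(H) < 0, so H is indefinite: neither convex nor concave.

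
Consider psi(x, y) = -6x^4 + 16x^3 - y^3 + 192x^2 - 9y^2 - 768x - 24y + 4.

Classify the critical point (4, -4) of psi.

The mixed partial ∂²psi/∂x∂y is 0, so the Hessian at any point is diag(psi_xx, psi_yy) = diag(24(-3x^2 + 4x + 16), -6(y + 3)).
At (4, -4): H = diag(-384, 6).
The eigenvalues have opposite signs, so H is indefinite: a saddle point.

saddle point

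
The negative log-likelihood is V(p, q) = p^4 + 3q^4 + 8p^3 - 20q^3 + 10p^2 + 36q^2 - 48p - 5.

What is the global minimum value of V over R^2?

-34

V(p,q) separates as A(p) + B(q) − 5, so its minimum is min A + min B − 5.
A'(p) = 4(p - 1)(p + 3)(p + 4) vanishes at p ∈ {-4, -3, 1}; B'(q) = 12q(q - 3)(q - 2) vanishes at q ∈ {0, 2, 3}.
Local minima of A (where A''>0): A(-4)=96, A(1)=-29. Local minima of B: B(0)=0, B(3)=27.
So the global minimum of V is A(1) + B(0) − 5 = -29 + 0 − 5 = -34, attained at (1, 0).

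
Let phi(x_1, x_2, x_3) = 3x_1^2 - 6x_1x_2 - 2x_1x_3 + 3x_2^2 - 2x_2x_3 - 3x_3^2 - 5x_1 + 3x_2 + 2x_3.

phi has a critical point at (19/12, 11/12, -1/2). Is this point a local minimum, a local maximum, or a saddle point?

saddle point

The Hessian is constant: H = [[6, -6, -2], [-6, 6, -2], [-2, -2, -6]].
Leading principal minors: Δ₁ = 6, Δ₂ = 0, Δ₃ = -96.
The minors fit neither the all-positive nor the alternating-sign pattern, so H is indefinite: a saddle point.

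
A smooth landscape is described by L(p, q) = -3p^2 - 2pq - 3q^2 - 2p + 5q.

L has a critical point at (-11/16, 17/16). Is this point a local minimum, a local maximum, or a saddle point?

The Hessian of L is constant: H = [[-6, -2], [-2, -6]].
det(H) = (-6)·(-6) − (-2)² = 32.
det(H) > 0 and tr(H) = -12 < 0, so H is negative definite and the point is a local maximum.

local maximum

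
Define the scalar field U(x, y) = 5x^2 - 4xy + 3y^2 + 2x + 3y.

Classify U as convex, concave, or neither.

U is quadratic, so its Hessian is the constant matrix H = [[10, -4], [-4, 6]].
det(H) = 44, tr(H) = 16.
det(H) > 0 and tr(H) > 0, so H is positive definite everywhere: convex.

convex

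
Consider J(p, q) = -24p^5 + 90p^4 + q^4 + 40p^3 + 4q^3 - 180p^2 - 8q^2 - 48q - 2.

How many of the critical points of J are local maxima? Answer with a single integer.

J separates as a function of p plus a function of q, so ∇J=0 decouples.
∂J/∂p = -120p(p - 3)(p - 1)(p + 1) = 0 at p ∈ {-1, 0, 1, 3}; ∂J/∂q = 4(q - 2)(q + 2)(q + 3) = 0 at q ∈ {-3, -2, 2}.
The Hessian is diagonal: diag(J_pp, J_qq). Second derivatives: J_pp(-1)=960, J_pp(0)=-360, J_pp(1)=480, J_pp(3)=-2880; J_qq(-3)=20, J_qq(-2)=-16, J_qq(2)=80.
Local maxima occur where both diagonal entries negative: (0, -2), (3, -2). Count: 2.

2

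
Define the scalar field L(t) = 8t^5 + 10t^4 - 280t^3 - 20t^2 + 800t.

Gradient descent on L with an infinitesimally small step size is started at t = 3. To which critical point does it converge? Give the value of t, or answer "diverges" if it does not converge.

4

L'(t) = 40(t - 4)(t - 1)(t + 1)(t + 5), so L'(3) = -2560.
Gradient descent moves in the -L' direction, i.e. t is increasing.
The nearest critical point in that direction is t = 4, where L'' = 5400 > 0 (a local minimum). The iterate converges there.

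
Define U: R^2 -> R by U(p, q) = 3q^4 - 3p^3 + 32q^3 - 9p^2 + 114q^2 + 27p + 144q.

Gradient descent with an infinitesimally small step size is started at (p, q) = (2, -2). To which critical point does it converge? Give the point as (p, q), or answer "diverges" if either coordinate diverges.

U is separable, so gradient descent decouples: p follows -∂U/∂p, q follows -∂U/∂q.
∂U/∂p = -9(p - 1)(p + 3); at p=2 this is -45, so p increases.
∂U/∂q = 12(q + 1)(q + 3)(q + 4); at q=-2 this is -24, so q increases.
The p-coordinate has no critical point in that direction and runs off to infinity.

diverges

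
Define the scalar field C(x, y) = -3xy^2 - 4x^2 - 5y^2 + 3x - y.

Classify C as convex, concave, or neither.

neither

The term -3xy^2 is cubic, so the Hessian is not constant.
∂²C/∂y² = -6x - 10, which takes both signs as x varies (negative for sufficiently large x). A diagonal entry of the Hessian changing sign means the Hessian is neither positive- nor negative-semidefinite on all of R^2.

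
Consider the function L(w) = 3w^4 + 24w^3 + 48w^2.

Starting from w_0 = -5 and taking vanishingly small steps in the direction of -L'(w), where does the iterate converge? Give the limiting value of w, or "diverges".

-4

L'(w) = 12w(w + 2)(w + 4), so L'(-5) = -180.
Gradient descent moves in the -L' direction, i.e. w is increasing.
The nearest critical point in that direction is w = -4, where L'' = 96 > 0 (a local minimum). The iterate converges there.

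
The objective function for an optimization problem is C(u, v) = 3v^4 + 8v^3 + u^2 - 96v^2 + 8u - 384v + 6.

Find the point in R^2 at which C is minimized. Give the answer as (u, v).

(-4, 4)

C(u,v) separates as P(u) + Q(v) + 6, so its minimum is min P + min Q + 6.
P'(u) = 2u + 8 vanishes at u ∈ {-4}; Q'(v) = 12(v - 4)(v + 2)(v + 4) vanishes at v ∈ {-4, -2, 4}.
Local minima of P (where P''>0): P(-4)=-16. Local minima of Q: Q(-4)=256, Q(4)=-1792.
So the global minimum of C is P(-4) + Q(4) + 6 = -16 − 1792 + 6 = -1802, attained at (-4, 4).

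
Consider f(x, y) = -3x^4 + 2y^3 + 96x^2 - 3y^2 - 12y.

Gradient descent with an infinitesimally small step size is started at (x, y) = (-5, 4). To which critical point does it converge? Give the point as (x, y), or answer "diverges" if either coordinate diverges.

f is separable, so gradient descent decouples: x follows -∂f/∂x, y follows -∂f/∂y.
∂f/∂x = -12x(x - 4)(x + 4); at x=-5 this is 540, so x decreases.
∂f/∂y = 6(y - 2)(y + 1); at y=4 this is 60, so y decreases.
The x-coordinate has no critical point in that direction and runs off to infinity.

diverges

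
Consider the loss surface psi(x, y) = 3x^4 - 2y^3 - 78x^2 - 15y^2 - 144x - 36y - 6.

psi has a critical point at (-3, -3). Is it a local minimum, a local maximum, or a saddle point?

local minimum

The mixed partial ∂²psi/∂x∂y is 0, so the Hessian at any point is diag(psi_xx, psi_yy) = diag(12(3x^2 - 13), -6(2y + 5)).
At (-3, -3): H = diag(168, 6).
Both eigenvalues are positive, so H is positive definite: a local minimum.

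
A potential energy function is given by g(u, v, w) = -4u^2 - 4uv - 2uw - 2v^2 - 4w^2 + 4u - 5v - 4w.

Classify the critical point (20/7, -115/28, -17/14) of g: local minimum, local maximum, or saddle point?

local maximum

The Hessian is constant: H = [[-8, -4, -2], [-4, -4, 0], [-2, 0, -8]].
Leading principal minors: Δ₁ = -8, Δ₂ = 16, Δ₃ = -112.
The minors alternate sign starting negative (−, +, −), so H is negative definite: a local maximum.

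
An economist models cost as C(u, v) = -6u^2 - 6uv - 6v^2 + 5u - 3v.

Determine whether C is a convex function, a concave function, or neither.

C is quadratic, so its Hessian is the constant matrix H = [[-12, -6], [-6, -12]].
det(H) = 108, tr(H) = -24.
det(H) > 0 and tr(H) < 0, so H is negative definite everywhere: concave.

concave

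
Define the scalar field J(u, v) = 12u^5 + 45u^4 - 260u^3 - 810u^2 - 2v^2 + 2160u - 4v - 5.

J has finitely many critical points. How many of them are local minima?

0

J separates as a function of u plus a function of v, so ∇J=0 decouples.
∂J/∂u = 60(u - 3)(u - 1)(u + 3)(u + 4) = 0 at u ∈ {-4, -3, 1, 3}; ∂J/∂v = -4(v + 1) = 0 at v ∈ {-1}.
The Hessian is diagonal: diag(J_uu, J_vv). Second derivatives: J_uu(-4)=-2100, J_uu(-3)=1440, J_uu(1)=-2400, J_uu(3)=5040; J_vv(-1)=-4.
Local minima occur where both diagonal entries positive: none. Count: 0.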